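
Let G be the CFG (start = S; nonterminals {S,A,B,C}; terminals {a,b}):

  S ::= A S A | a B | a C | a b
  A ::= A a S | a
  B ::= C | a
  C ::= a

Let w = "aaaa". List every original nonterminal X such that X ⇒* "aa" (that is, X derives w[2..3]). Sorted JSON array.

CNF form of G:
  S -> A X3 | T0 B | T0 C | T0 T1
  A -> A X2 | a
  B -> a
  C -> a
  T0 -> a
  T1 -> b
  X2 -> T0 S
  X3 -> S A

Fill CYK table bottom-up — only the sub-triangle for w[2..3]:
  [2..2]={A,B,C,T0}  "a"  orig:{A,B,C}
  [3..3]={A,B,C,T0}  "a"  orig:{A,B,C}
  [2..3]={S}  "aa"

Original NTs in T[2,3] deriving "aa": ["S"]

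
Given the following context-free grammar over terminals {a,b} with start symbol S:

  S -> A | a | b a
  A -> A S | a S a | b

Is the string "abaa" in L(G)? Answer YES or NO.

CNF form of G:
  S -> A S | T0 X3 | T1 T0 | a | b
  A -> A S | T0 X2 | b
  T0 -> a
  T1 -> b
  X2 -> S T0
  X3 -> S T0

Fill CYK table bottom-up:
  cell(0,0) a: {S,T0}  orig:{S}
  cell(1,1) b: {A,S,T1}  orig:{A,S}
  cell(2,2) a: {S,T0}  orig:{S}
  cell(3,3) a: {S,T0}  orig:{S}
  cell(0,1) ab: ∅
  cell(1,2) ba: {A,S,X2,X3}  orig:{A,S}
  cell(2,3) aa: {X2,X3}  orig:{}
  cell(0,2) aba: {A,S}
  cell(1,3) baa: {A,S,X2,X3}  orig:{A,S}
  cell(0,3) abaa: {A,S,X2,X3}  orig:{A,S}

S ∈ T[0,3] ⇒ YES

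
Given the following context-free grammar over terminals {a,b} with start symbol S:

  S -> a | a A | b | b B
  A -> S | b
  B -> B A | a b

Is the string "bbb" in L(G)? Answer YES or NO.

Convert to CNF:
  S -> T0 A | T1 B | a | b
  A -> T0 A | T1 B | a | b
  B -> B A | T0 T1
  T0 -> a
  T1 -> b

Fill CYK table bottom-up:
  T[0,0] 'b' = {A,S,T1}  orig:{A,S}
  T[1,1] 'b' = {A,S,T1}  orig:{A,S}
  T[2,2] 'b' = {A,S,T1}  orig:{A,S}
  T[0,1] 'bb' = ∅
  T[1,2] 'bb' = ∅
  T[0,2] 'bbb' = ∅

S ∉ T[0,2] ⇒ NO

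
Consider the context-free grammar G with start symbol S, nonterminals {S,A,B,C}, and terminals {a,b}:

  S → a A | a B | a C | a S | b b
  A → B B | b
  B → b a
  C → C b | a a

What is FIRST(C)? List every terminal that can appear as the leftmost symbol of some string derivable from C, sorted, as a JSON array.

FIRST iteration:
pass 1:
  A via A→b: +{b}
  B via B→b a: +{b}
  C via C→a a: +{a}
  S via S→a A: +{a}
  S via S→b b: +{b}
  FIRST(S)={a,b}  FIRST(A)={b}  FIRST(B)={b}  FIRST(C)={a}
pass 2: — fixpoint
  FIRST(S)={a,b}  FIRST(A)={b}  FIRST(B)={b}  FIRST(C)={a}

FIRST(C) = ["a"]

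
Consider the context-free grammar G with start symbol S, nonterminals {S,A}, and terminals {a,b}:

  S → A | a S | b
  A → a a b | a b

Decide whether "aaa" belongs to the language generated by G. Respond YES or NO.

Convert to CNF:
  S -> T0 S | T0 T1 | T0 X3 | b
  A -> T0 T1 | T0 X2
  T0 -> a
  T1 -> b
  X2 -> T0 T1
  X3 -> T0 T1

Fill CYK table bottom-up:
  [0..0]={T0}  "a"  orig:{}
  [1..1]={T0}  "a"  orig:{}
  [2..2]={T0}  "a"  orig:{}
  [0..1]=∅  "aa"
  [1..2]=∅  "aa"
  [0..2]=∅  "aaa"

S ∉ T[0,2] ⇒ NO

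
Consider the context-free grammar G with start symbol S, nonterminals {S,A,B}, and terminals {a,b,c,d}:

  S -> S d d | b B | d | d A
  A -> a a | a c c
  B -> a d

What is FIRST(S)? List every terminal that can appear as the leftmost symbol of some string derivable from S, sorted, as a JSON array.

FIRST sets, iterate to fixpoint:
round 1:
  A via A→a a: +{a}
  B via B→a d: +{a}
  S via S→b B: +{b}
  S via S→d: +{d}
  FIRST(S)={b,d}  FIRST(A)={a}  FIRST(B)={a}
round 2: (no change)
  FIRST(S)={b,d}  FIRST(A)={a}  FIRST(B)={a}

FIRST(S) = ["b", "d"]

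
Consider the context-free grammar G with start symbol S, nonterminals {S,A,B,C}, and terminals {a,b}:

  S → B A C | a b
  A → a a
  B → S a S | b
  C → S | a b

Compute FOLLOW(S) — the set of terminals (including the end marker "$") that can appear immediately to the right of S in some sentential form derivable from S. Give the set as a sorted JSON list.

FIRST sets, iterate to fixpoint:
pass 1:
  A via A→a a: +{a}
  B via B→b: +{b}
  C via C→a b: +{a}
  S via S→B A C: +{b}
  S via S→a b: +{a}
  FIRST(S)={a,b}  FIRST(A)={a}  FIRST(B)={b}  FIRST(C)={a}
pass 2:
  B via B→S a S: +{a}
  C via C→S: +{b}
  FIRST(S)={a,b}  FIRST(A)={a}  FIRST(B)={a,b}  FIRST(C)={a,b}
pass 3: — fixpoint
  FIRST(S)={a,b}  FIRST(A)={a}  FIRST(B)={a,b}  FIRST(C)={a,b}

Compute FOLLOW by fixpoint:
seed FOLLOW(S) with $
[1]
  B→S a S: FOLLOW(S) ⊇ FIRST(a) = {a}; new: +{a}
  S→B A C: FOLLOW(B) ⊇ FIRST(A) = {a}; new: +{a}
  S→B A C: FOLLOW(A) ⊇ FIRST(C) = {a,b}; new: +{a,b}
  S→B A C: FOLLOW(C) ⊇ FOLLOW(S) ⊇ {$,a}; new: +{$,a}
  FOLLOW(S)={$,a}  FOLLOW(A)={a,b}  FOLLOW(B)={a}  FOLLOW(C)={$,a}
[2] (stable)
  FOLLOW(S)={$,a}  FOLLOW(A)={a,b}  FOLLOW(B)={a}  FOLLOW(C)={$,a}

FOLLOW(S) = ["$", "a"]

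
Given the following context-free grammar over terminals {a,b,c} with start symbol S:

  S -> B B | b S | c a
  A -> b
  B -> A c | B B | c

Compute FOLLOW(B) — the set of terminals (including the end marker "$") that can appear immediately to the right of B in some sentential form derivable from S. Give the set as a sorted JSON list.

FIRST iteration:
[1]
  A via A→b: +{b}
  B via B→A c: +{b}
  B via B→c: +{c}
  S via S→B B: +{b,c}
  FIRST[S]={b,c}  FIRST[A]={b}  FIRST[B]={b,c}
[2] — fixpoint
  FIRST[S]={b,c}  FIRST[A]={b}  FIRST[B]={b,c}

FOLLOW iteration:
initialize: $ ∈ FOLLOW(S)
[1]
  B→A c: FOLLOW(A) ⊇ FIRST(c) = {c}; new: +{c}
  B→B B: FOLLOW(B) ⊇ FIRST(B) = {b,c}; new: +{b,c}
  S→B B: FOLLOW(B) ⊇ FOLLOW(S) ⊇ {$}; new: +{$}
  FOLLOW[S]={$}  FOLLOW[A]={c}  FOLLOW[B]={$,b,c}
[2] (stable)
  FOLLOW[S]={$}  FOLLOW[A]={c}  FOLLOW[B]={$,b,c}

FOLLOW(B) = ["$", "b", "c"]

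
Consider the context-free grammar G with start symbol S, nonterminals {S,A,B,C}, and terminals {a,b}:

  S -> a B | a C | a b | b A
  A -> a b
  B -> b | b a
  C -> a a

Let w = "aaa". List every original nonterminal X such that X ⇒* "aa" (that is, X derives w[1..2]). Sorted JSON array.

Convert to CNF:
  S -> T0 B | T0 C | T0 T1 | T1 A
  A -> T0 T1
  B -> T1 T0 | b
  C -> T0 T0
  T0 -> a
  T1 -> b

Fill CYK table bottom-up — only the sub-triangle for w[1..2]:
  [1..1]={T0}  "a"  orig:{}
  [2..2]={T0}  "a"  orig:{}
  [1..2]={C}  "aa"

Original NTs in T[1,2] deriving "aa": ["C"]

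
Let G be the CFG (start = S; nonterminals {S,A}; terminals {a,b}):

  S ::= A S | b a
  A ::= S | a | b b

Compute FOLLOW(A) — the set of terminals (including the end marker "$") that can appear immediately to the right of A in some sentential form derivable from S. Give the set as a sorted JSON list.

FIRST iteration:
[1]
  A via A→a: +{a}
  A via A→b b: +{b}
  S via S→A S: +{a,b}
  FIRST(S)={a,b}  FIRST(A)={a,b}
[2] — fixpoint
  FIRST(S)={a,b}  FIRST(A)={a,b}

Compute FOLLOW by fixpoint:
initialize: $ ∈ FOLLOW(S)
round 1:
  S→A S: FOLLOW(A) ⊇ FIRST(S) = {a,b}; new: +{a,b}
  FOLLOW(S)={$}  FOLLOW(A)={a,b}
round 2:
  A→S: FOLLOW(S) ⊇ FOLLOW(A) ⊇ {a,b}; new: +{a,b}
  FOLLOW(S)={$,a,b}  FOLLOW(A)={a,b}
round 3: (stable)
  FOLLOW(S)={$,a,b}  FOLLOW(A)={a,b}

FOLLOW(A) = ["a", "b"]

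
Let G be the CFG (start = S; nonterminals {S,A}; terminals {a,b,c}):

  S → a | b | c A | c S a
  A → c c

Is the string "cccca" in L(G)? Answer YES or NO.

Convert to CNF:
  S -> T0 A | T0 X2 | a | b
  A -> T0 T0
  T0 -> c
  T1 -> a
  X2 -> S T1

Fill CYK table bottom-up:
  T[0,0] 'c' = {T0}  orig:{}
  T[1,1] 'c' = {T0}  orig:{}
  T[2,2] 'c' = {T0}  orig:{}
  T[3,3] 'c' = {T0}  orig:{}
  T[4,4] 'a' = {S,T1}  orig:{S}
  T[0,1] 'cc' = {A}
  T[1,2] 'cc' = {A}
  T[2,3] 'cc' = {A}
  T[3,4] 'ca' = ∅
  T[0,2] 'ccc' = {S}
  T[1,3] 'ccc' = {S}
  T[2,4] 'cca' = ∅
  T[0,3] 'cccc' = ∅
  T[1,4] 'ccca' = {X2}  orig:{}
  T[0,4] 'cccca' = {S}

S ∈ T[0,4] ⇒ YES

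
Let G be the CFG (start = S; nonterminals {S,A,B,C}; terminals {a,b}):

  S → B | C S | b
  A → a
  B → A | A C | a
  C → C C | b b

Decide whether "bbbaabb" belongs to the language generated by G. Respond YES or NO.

Convert to CNF:
  S -> A C | C S | a | b
  A -> a
  B -> A C | a
  C -> C C | T0 T0
  T0 -> b

CYK fill:
  [0..0]={S,T0}  "b"  orig:{S}
  [1..1]={S,T0}  "b"  orig:{S}
  [2..2]={S,T0}  "b"  orig:{S}
  [3..3]={A,B,S}  "a"
  [4..4]={A,B,S}  "a"
  [5..5]={S,T0}  "b"  orig:{S}
  [6..6]={S,T0}  "b"  orig:{S}
  [0..1]={C}  "bb"
  [1..2]={C}  "bb"
  [2..3]=∅  "ba"
  [3..4]=∅  "aa"
  [4..5]=∅  "ab"
  [5..6]={C}  "bb"
  [0..2]={S}  "bbb"
  [1..3]={S}  "bba"
  [2..4]=∅  "baa"
  [3..5]=∅  "aab"
  [4..6]={B,S}  "abb"
  [0..3]=∅  "bbba"
  [1..4]=∅  "bbaa"
  [2..5]=∅  "baab"
  [3..6]=∅  "aabb"
  [0..4]=∅  "bbbaa"
  [1..5]=∅  "bbaab"
  [2..6]=∅  "baabb"
  [0..5]=∅  "bbbaab"
  [1..6]=∅  "bbaabb"
  [0..6]=∅  "bbbaabb"

S ∉ T[0,6] ⇒ NO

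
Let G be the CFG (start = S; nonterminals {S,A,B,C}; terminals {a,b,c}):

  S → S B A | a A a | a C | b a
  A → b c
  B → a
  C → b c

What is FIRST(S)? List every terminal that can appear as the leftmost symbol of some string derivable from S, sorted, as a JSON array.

Compute FIRST by fixpoint:
[1]
  A via A→b c: +{b}
  B via B→a: +{a}
  C via C→b c: +{b}
  S via S→a A a: +{a}
  S via S→b a: +{b}
  FIRST(S)={a,b}  FIRST(A)={b}  FIRST(B)={a}  FIRST(C)={b}
[2] done
  FIRST(S)={a,b}  FIRST(A)={b}  FIRST(B)={a}  FIRST(C)={b}

FIRST(S) = ["a", "b"]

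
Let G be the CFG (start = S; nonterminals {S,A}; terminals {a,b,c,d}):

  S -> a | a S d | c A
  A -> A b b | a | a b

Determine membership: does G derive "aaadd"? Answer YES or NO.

CNF form of G:
  S -> T1 X5 | T3 A | a
  A -> A X4 | T1 T0 | a
  T0 -> b
  T1 -> a
  T2 -> d
  T3 -> c
  X4 -> T0 T0
  X5 -> S T2

CYK table (by increasing span):
  cell(0,0) a: {A,S,T1}  orig:{A,S}
  cell(1,1) a: {A,S,T1}  orig:{A,S}
  cell(2,2) a: {A,S,T1}  orig:{A,S}
  cell(3,3) d: {T2}  orig:{}
  cell(4,4) d: {T2}  orig:{}
  cell(0,1) aa: ∅
  cell(1,2) aa: ∅
  cell(2,3) ad: {X5}  orig:{}
  cell(3,4) dd: ∅
  cell(0,2) aaa: ∅
  cell(1,3) aad: {S}
  cell(2,4) add: ∅
  cell(0,3) aaad: ∅
  cell(1,4) aadd: {X5}  orig:{}
  cell(0,4) aaadd: {S}

S ∈ T[0,4] ⇒ YES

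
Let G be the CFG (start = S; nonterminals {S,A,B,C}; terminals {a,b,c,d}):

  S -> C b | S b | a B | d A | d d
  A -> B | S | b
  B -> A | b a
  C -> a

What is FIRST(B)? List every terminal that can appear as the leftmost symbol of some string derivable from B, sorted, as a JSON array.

FIRST sets, iterate to fixpoint:
pass 1:
  A via A→b: +{b}
  B via B→A: +{b}
  C via C→a: +{a}
  S via S→C b: +{a}
  S via S→d A: +{d}
  FIRST(S)={a,d}  FIRST(A)={b}  FIRST(B)={b}  FIRST(C)={a}
pass 2:
  A via A→S: +{a,d}
  B via B→A: +{a,d}
  FIRST(S)={a,d}  FIRST(A)={a,b,d}  FIRST(B)={a,b,d}  FIRST(C)={a}
pass 3: done
  FIRST(S)={a,d}  FIRST(A)={a,b,d}  FIRST(B)={a,b,d}  FIRST(C)={a}

FIRST(B) = ["a", "b", "d"]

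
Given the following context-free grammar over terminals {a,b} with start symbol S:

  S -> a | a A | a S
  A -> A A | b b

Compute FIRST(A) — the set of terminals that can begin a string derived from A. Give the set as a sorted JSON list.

Compute FIRST by fixpoint:
round 1:
  A via A→b b: +{b}
  S via S→a: +{a}
  FIRST(S)={a}  FIRST(A)={b}
round 2: (stable)
  FIRST(S)={a}  FIRST(A)={b}

FIRST(A) = ["b"]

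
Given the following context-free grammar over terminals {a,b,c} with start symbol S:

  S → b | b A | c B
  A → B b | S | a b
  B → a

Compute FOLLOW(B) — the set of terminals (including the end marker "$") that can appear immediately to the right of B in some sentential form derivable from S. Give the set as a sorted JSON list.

Compute FIRST by fixpoint:
pass 1:
  A via A→a b: +{a}
  B via B→a: +{a}
  S via S→b: +{b}
  S via S→c B: +{c}
  S: {b,c}  A: {a}  B: {a}
pass 2:
  A via A→S: +{b,c}
  S: {b,c}  A: {a,b,c}  B: {a}
pass 3: (no change)
  S: {b,c}  A: {a,b,c}  B: {a}

FOLLOW iteration:
initialize: $ ∈ FOLLOW(S)
iter 1:
  A→B b: FOLLOW(B) ⊇ FIRST(b) = {b}; new: +{b}
  S→b A: FOLLOW(A) ⊇ FOLLOW(S) ⊇ {$}; new: +{$}
  S→c B: FOLLOW(B) ⊇ FOLLOW(S) ⊇ {$}; new: +{$}
  FOLLOW[S]={$}  FOLLOW[A]={$}  FOLLOW[B]={$,b}
iter 2: done
  FOLLOW[S]={$}  FOLLOW[A]={$}  FOLLOW[B]={$,b}

FOLLOW(B) = ["$", "b"]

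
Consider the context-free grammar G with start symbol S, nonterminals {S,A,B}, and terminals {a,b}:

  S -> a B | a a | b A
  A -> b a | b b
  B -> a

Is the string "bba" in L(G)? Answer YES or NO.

Convert to CNF:
  S -> T0 A | T1 B | T1 T1
  A -> T0 T0 | T0 T1
  B -> a
  T0 -> b
  T1 -> a

CYK table (by increasing span):
  cell(0,0) b: {T0}  orig:{}
  cell(1,1) b: {T0}  orig:{}
  cell(2,2) a: {B,T1}  orig:{B}
  cell(0,1) bb: {A}
  cell(1,2) ba: {A}
  cell(0,2) bba: {S}

S ∈ T[0,2] ⇒ YES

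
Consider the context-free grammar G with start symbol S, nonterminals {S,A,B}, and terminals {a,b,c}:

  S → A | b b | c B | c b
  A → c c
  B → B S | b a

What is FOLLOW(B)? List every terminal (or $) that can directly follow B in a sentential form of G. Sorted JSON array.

FIRST iteration:
iter 1:
  A via A→c c: +{c}
  B via B→b a: +{b}
  S via S→A: +{c}
  S via S→b b: +{b}
  FIRST(S)={b,c}  FIRST(A)={c}  FIRST(B)={b}
iter 2: (stable)
  FIRST(S)={b,c}  FIRST(A)={c}  FIRST(B)={b}

FOLLOW sets:
initialize: $ ∈ FOLLOW(S)
[1]
  B→B S: FOLLOW(B) ⊇ FIRST(S) = {b,c}; new: +{b,c}
  B→B S: FOLLOW(S) ⊇ FOLLOW(B) ⊇ {b,c}; new: +{b,c}
  S→A: FOLLOW(A) ⊇ FOLLOW(S) ⊇ {$,b,c}; new: +{$,b,c}
  S→c B: FOLLOW(B) ⊇ FOLLOW(S) ⊇ {$,b,c}; new: +{$}
  FOLLOW(S)={$,b,c}  FOLLOW(A)={$,b,c}  FOLLOW(B)={$,b,c}
[2] (stable)
  FOLLOW(S)={$,b,c}  FOLLOW(A)={$,b,c}  FOLLOW(B)={$,b,c}

FOLLOW(B) = ["$", "b", "c"]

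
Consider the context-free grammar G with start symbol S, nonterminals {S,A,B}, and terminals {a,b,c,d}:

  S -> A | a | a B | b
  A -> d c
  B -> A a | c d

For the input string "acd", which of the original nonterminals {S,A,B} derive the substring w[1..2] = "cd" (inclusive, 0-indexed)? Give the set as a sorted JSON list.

Convert to CNF:
  S -> T0 T1 | T2 B | a | b
  A -> T0 T1
  B -> A T2 | T1 T0
  T0 -> d
  T1 -> c
  T2 -> a

Fill CYK table bottom-up — only the sub-triangle for w[1..2]:
  cell(1,1) c: {T1}  orig:{}
  cell(2,2) d: {T0}  orig:{}
  cell(1,2) cd: {B}

Original NTs in T[1,2] deriving "cd": ["B"]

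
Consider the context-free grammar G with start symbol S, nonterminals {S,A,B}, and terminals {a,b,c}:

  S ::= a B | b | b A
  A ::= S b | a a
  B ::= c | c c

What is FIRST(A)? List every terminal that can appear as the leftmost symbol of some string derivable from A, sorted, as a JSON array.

FIRST sets, iterate to fixpoint:
[1]
  A via A→a a: +{a}
  B via B→c: +{c}
  S via S→a B: +{a}
  S via S→b: +{b}
  FIRST[S]={a,b}  FIRST[A]={a}  FIRST[B]={c}
[2]
  A via A→S b: +{b}
  FIRST[S]={a,b}  FIRST[A]={a,b}  FIRST[B]={c}
[3] — fixpoint
  FIRST[S]={a,b}  FIRST[A]={a,b}  FIRST[B]={c}

FIRST(A) = ["a", "b"]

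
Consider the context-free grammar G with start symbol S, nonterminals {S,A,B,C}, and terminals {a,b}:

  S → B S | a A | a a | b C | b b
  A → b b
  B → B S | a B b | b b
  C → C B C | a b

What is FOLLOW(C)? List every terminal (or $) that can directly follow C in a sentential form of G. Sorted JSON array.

FIRST iteration:
pass 1:
  A via A→b b: +{b}
  B via B→a B b: +{a}
  B via B→b b: +{b}
  C via C→a b: +{a}
  S via S→B S: +{a,b}
  S: {a,b}  A: {b}  B: {a,b}  C: {a}
pass 2: (stable)
  S: {a,b}  A: {b}  B: {a,b}  C: {a}

FOLLOW iteration:
FOLLOW(S) := {$}
pass 1:
  B→B S: FOLLOW(B) ⊇ FIRST(S) = {a,b}; new: +{a,b}
  B→B S: FOLLOW(S) ⊇ FOLLOW(B) ⊇ {a,b}; new: +{a,b}
  C→C B C: FOLLOW(C) ⊇ FIRST(B) = {a,b}; new: +{a,b}
  S→a A: FOLLOW(A) ⊇ FOLLOW(S) ⊇ {$,a,b}; new: +{$,a,b}
  S→b C: FOLLOW(C) ⊇ FOLLOW(S) ⊇ {$,a,b}; new: +{$}
  S: {$,a,b}  A: {$,a,b}  B: {a,b}  C: {$,a,b}
pass 2: (no change)
  S: {$,a,b}  A: {$,a,b}  B: {a,b}  C: {$,a,b}

FOLLOW(C) = ["$", "a", "b"]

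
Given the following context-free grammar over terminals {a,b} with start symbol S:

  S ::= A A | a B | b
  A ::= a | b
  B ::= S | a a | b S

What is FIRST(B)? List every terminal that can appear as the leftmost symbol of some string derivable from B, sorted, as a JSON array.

FIRST iteration:
pass 1:
  A via A→a: +{a}
  A via A→b: +{b}
  B via B→a a: +{a}
  B via B→b S: +{b}
  S via S→A A: +{a,b}
  FIRST[S]={a,b}  FIRST[A]={a,b}  FIRST[B]={a,b}
pass 2: (stable)
  FIRST[S]={a,b}  FIRST[A]={a,b}  FIRST[B]={a,b}

FIRST(B) = ["a", "b"]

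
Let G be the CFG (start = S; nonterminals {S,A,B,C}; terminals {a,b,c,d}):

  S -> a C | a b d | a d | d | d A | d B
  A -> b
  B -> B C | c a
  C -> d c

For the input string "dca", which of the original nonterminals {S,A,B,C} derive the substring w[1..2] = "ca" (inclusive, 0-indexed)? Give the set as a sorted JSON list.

CNF form of G:
  S -> T1 C | T1 T2 | T1 X4 | T2 A | T2 B | d
  A -> b
  B -> B C | T0 T1
  C -> T2 T0
  T0 -> c
  T1 -> a
  T2 -> d
  T3 -> b
  X4 -> T3 T2

Fill CYK table bottom-up, restricted to cells inside w[1..2]:
  [1..1]={T0}  "c"  orig:{}
  [2..2]={T1}  "a"  orig:{}
  [1..2]={B}  "ca"

Original NTs in T[1,2] deriving "ca": ["B"]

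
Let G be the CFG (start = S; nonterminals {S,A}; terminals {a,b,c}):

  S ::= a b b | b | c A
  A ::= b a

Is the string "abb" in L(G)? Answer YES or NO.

CNF form of G:
  S -> T1 X3 | T2 A | b
  A -> T0 T1
  T0 -> b
  T1 -> a
  T2 -> c
  X3 -> T0 T0

CYK fill:
  [0..0]={T1}  "a"  orig:{}
  [1..1]={S,T0}  "b"  orig:{S}
  [2..2]={S,T0}  "b"  orig:{S}
  [0..1]=∅  "ab"
  [1..2]={X3}  "bb"  orig:{}
  [0..2]={S}  "abb"

S ∈ T[0,2] ⇒ YES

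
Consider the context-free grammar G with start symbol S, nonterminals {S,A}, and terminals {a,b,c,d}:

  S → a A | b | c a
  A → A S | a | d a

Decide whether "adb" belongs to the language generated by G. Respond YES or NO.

CNF form of G:
  S -> T1 A | T2 T1 | b
  A -> A S | T0 T1 | a
  T0 -> d
  T1 -> a
  T2 -> c

CYK table (by increasing span):
  [0..0]={A,T1}  "a"  orig:{A}
  [1..1]={T0}  "d"  orig:{}
  [2..2]={S}  "b"
  [0..1]=∅  "ad"
  [1..2]=∅  "db"
  [0..2]=∅  "adb"

S ∉ T[0,2] ⇒ NO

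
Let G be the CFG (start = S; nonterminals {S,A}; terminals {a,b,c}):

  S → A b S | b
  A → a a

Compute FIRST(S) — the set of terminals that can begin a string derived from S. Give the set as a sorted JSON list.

Compute FIRST by fixpoint:
round 1:
  A via A→a a: +{a}
  S via S→A b S: +{a}
  S via S→b: +{b}
  FIRST(S)={a,b}  FIRST(A)={a}
round 2: (stable)
  FIRST(S)={a,b}  FIRST(A)={a}

FIRST(S) = ["a", "b"]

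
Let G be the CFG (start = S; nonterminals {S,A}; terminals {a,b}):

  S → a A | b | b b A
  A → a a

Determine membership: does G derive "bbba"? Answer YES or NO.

Convert to CNF:
  S -> T0 A | T1 X2 | b
  A -> T0 T0
  T0 -> a
  T1 -> b
  X2 -> T1 A

Fill CYK table bottom-up:
  T[0,0] 'b' = {S,T1}  orig:{S}
  T[1,1] 'b' = {S,T1}  orig:{S}
  T[2,2] 'b' = {S,T1}  orig:{S}
  T[3,3] 'a' = {T0}  orig:{}
  T[0,1] 'bb' = ∅
  T[1,2] 'bb' = ∅
  T[2,3] 'ba' = ∅
  T[0,2] 'bbb' = ∅
  T[1,3] 'bba' = ∅
  T[0,3] 'bbba' = ∅

S ∉ T[0,3] ⇒ NO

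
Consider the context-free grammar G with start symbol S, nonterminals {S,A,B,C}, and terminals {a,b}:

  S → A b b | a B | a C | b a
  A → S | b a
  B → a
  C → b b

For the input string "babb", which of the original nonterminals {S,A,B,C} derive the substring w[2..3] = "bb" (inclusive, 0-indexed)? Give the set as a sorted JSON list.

Convert to CNF:
  S -> A X3 | T0 T1 | T1 B | T1 C
  A -> A X2 | T0 T1 | T1 B | T1 C
  B -> a
  C -> T0 T0
  T0 -> b
  T1 -> a
  X2 -> T0 T0
  X3 -> T0 T0

CYK table (by increasing span) — only the sub-triangle for w[2..3]:
  [2..2]={T0}  "b"  orig:{}
  [3..3]={T0}  "b"  orig:{}
  [2..3]={C,X2,X3}  "bb"  orig:{C}

Original NTs in T[2,3] deriving "bb": ["C"]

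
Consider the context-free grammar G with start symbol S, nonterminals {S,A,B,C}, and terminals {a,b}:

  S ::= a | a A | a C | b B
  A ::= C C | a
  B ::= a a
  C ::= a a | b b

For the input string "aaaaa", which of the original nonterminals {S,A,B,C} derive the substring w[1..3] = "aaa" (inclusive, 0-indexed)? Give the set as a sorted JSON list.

Convert to CNF:
  S -> T0 A | T0 C | T1 B | a
  A -> C C | a
  B -> T0 T0
  C -> T0 T0 | T1 T1
  T0 -> a
  T1 -> b

Fill CYK table bottom-up (cells [i..j] with 1 ≤ i ≤ j ≤ 3 only):
  T[1,1] 'a' = {A,S,T0}  orig:{A,S}
  T[2,2] 'a' = {A,S,T0}  orig:{A,S}
  T[3,3] 'a' = {A,S,T0}  orig:{A,S}
  T[1,2] 'aa' = {B,C,S}
  T[2,3] 'aa' = {B,C,S}
  T[1,3] 'aaa' = {S}

Original NTs in T[1,3] deriving "aaa": ["S"]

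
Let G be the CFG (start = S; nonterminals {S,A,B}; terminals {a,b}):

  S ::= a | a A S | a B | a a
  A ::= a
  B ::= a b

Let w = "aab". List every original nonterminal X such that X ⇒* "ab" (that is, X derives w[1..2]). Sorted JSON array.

Convert to CNF:
  S -> T0 B | T0 T0 | T0 X2 | a
  A -> a
  B -> T0 T1
  T0 -> a
  T1 -> b
  X2 -> A S

CYK fill — only the sub-triangle for w[1..2]:
  cell(1,1) a: {A,S,T0}  orig:{A,S}
  cell(2,2) b: {T1}  orig:{}
  cell(1,2) ab: {B}

Original NTs in T[1,2] deriving "ab": ["B"]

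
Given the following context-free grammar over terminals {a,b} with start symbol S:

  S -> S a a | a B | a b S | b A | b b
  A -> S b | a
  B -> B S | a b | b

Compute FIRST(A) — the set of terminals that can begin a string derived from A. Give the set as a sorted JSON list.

FIRST sets, iterate to fixpoint:
iter 1:
  A via A→a: +{a}
  B via B→a b: +{a}
  B via B→b: +{b}
  S via S→a B: +{a}
  S via S→b A: +{b}
  FIRST[S]={a,b}  FIRST[A]={a}  FIRST[B]={a,b}
iter 2:
  A via A→S b: +{b}
  FIRST[S]={a,b}  FIRST[A]={a,b}  FIRST[B]={a,b}
iter 3: (stable)
  FIRST[S]={a,b}  FIRST[A]={a,b}  FIRST[B]={a,b}

FIRST(A) = ["a", "b"]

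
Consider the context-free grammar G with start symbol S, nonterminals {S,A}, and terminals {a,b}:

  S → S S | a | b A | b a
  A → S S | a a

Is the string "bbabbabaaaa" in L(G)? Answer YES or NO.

CNF form of G:
  S -> S S | T1 A | T1 T0 | a
  A -> S S | T0 T0
  T0 -> a
  T1 -> b

CYK table (by increasing span):
  [0..0]={T1}  "b"  orig:{}
  [1..1]={T1}  "b"  orig:{}
  [2..2]={S,T0}  "a"  orig:{S}
  [3..3]={T1}  "b"  orig:{}
  [4..4]={T1}  "b"  orig:{}
  [5..5]={S,T0}  "a"  orig:{S}
  [6..6]={T1}  "b"  orig:{}
  [7..7]={S,T0}  "a"  orig:{S}
  [8..8]={S,T0}  "a"  orig:{S}
  [9..9]={S,T0}  "a"  orig:{S}
  [10..10]={S,T0}  "a"  orig:{S}
  [0..1]=∅  "bb"
  [1..2]={S}  "ba"
  [2..3]=∅  "ab"
  [3..4]=∅  "bb"
  [4..5]={S}  "ba"
  [5..6]=∅  "ab"
  [6..7]={S}  "ba"
  [7..8]={A,S}  "aa"
  [8..9]={A,S}  "aa"
  [9..10]={A,S}  "aa"
  [0..2]=∅  "bba"
  [1..3]=∅  "bab"
  [2..4]=∅  "abb"
  [3..5]=∅  "bba"
  [4..6]=∅  "bab"
  [5..7]={A,S}  "aba"
  [6..8]={A,S}  "baa"
  [7..9]={A,S}  "aaa"
  [8..10]={A,S}  "aaa"
  [0..3]=∅  "bbab"
  [1..4]=∅  "babb"
  [2..5]=∅  "abba"
  [3..6]=∅  "bbab"
  [4..7]={A,S}  "baba"
  [5..8]={A,S}  "abaa"
  [6..9]={A,S}  "baaa"
  [7..10]={A,S}  "aaaa"
  [0..4]=∅  "bbabb"
  [1..5]=∅  "babba"
  [2..6]=∅  "abbab"
  [3..7]={S}  "bbaba"
  [4..8]={A,S}  "babaa"
  [5..9]={A,S}  "abaaa"
  [6..10]={A,S}  "baaaa"
  [0..5]=∅  "bbabba"
  [1..6]=∅  "babbab"
  [2..7]={A,S}  "abbaba"
  [3..8]={A,S}  "bbabaa"
  [4..9]={A,S}  "babaaa"
  [5..10]={A,S}  "abaaaa"
  [0..6]=∅  "bbabbab"
  [1..7]={A,S}  "babbaba"
  [2..8]={A,S}  "abbabaa"
  [3..9]={A,S}  "bbabaaa"
  [4..10]={A,S}  "babaaaa"
  [0..7]={S}  "bbabbaba"
  [1..8]={A,S}  "babbabaa"
  [2..9]={A,S}  "abbabaaa"
  [3..10]={A,S}  "bbabaaaa"
  [0..8]={A,S}  "bbabbabaa"
  [1..9]={A,S}  "babbabaaa"
  [2..10]={A,S}  "abbabaaaa"
  [0..9]={A,S}  "bbabbabaaa"
  [1..10]={A,S}  "babbabaaaa"
  [0..10]={A,S}  "bbabbabaaaa"

S ∈ T[0,10] ⇒ YES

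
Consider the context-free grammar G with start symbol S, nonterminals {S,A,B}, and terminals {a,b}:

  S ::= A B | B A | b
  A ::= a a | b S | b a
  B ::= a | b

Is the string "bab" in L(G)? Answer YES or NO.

CNF form of G:
  S -> A B | B A | b
  A -> T0 T0 | T1 S | T1 T0
  B -> a | b
  T0 -> a
  T1 -> b

CYK table (by increasing span):
  cell(0,0) b: {B,S,T1}  orig:{B,S}
  cell(1,1) a: {B,T0}  orig:{B}
  cell(2,2) b: {B,S,T1}  orig:{B,S}
  cell(0,1) ba: {A}
  cell(1,2) ab: ∅
  cell(0,2) bab: {S}

S ∈ T[0,2] ⇒ YES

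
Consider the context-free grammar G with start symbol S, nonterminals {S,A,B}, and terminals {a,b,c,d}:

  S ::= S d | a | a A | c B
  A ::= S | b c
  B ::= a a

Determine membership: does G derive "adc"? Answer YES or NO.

CNF form of G:
  S -> S T0 | T1 A | T3 B | a
  A -> S T0 | T1 A | T2 T3 | T3 B | a
  B -> T1 T1
  T0 -> d
  T1 -> a
  T2 -> b
  T3 -> c

CYK fill:
  T[0,0] 'a' = {A,S,T1}  orig:{A,S}
  T[1,1] 'd' = {T0}  orig:{}
  T[2,2] 'c' = {T3}  orig:{}
  T[0,1] 'ad' = {A,S}
  T[1,2] 'dc' = ∅
  T[0,2] 'adc' = ∅

S ∉ T[0,2] ⇒ NO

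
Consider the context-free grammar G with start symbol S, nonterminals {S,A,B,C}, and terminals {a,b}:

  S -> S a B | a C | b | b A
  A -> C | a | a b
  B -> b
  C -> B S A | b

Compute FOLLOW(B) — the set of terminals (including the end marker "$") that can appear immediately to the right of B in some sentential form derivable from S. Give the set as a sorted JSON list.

FIRST iteration:
round 1:
  A via A→a: +{a}
  B via B→b: +{b}
  C via C→B S A: +{b}
  S via S→a C: +{a}
  S via S→b: +{b}
  FIRST[S]={a,b}  FIRST[A]={a}  FIRST[B]={b}  FIRST[C]={b}
round 2:
  A via A→C: +{b}
  FIRST[S]={a,b}  FIRST[A]={a,b}  FIRST[B]={b}  FIRST[C]={b}
round 3: — fixpoint
  FIRST[S]={a,b}  FIRST[A]={a,b}  FIRST[B]={b}  FIRST[C]={b}

FOLLOW sets:
initialize: $ ∈ FOLLOW(S)
[1]
  C→B S A: FOLLOW(B) ⊇ FIRST(S) = {a,b}; new: +{a,b}
  C→B S A: FOLLOW(S) ⊇ FIRST(A) = {a,b}; new: +{a,b}
  S→S a B: FOLLOW(B) ⊇ FOLLOW(S) ⊇ {$,a,b}; new: +{$}
  S→a C: FOLLOW(C) ⊇ FOLLOW(S) ⊇ {$,a,b}; new: +{$,a,b}
  S→b A: FOLLOW(A) ⊇ FOLLOW(S) ⊇ {$,a,b}; new: +{$,a,b}
  FOLLOW(S)={$,a,b}  FOLLOW(A)={$,a,b}  FOLLOW(B)={$,a,b}  FOLLOW(C)={$,a,b}
[2] (stable)
  FOLLOW(S)={$,a,b}  FOLLOW(A)={$,a,b}  FOLLOW(B)={$,a,b}  FOLLOW(C)={$,a,b}

FOLLOW(B) = ["$", "a", "b"]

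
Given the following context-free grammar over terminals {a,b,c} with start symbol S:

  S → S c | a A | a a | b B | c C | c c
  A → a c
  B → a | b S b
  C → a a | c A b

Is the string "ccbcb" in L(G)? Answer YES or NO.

CNF form of G:
  S -> S T1 | T0 A | T0 T0 | T1 C | T1 T1 | T2 B
  A -> T0 T1
  B -> T2 X3 | a
  C -> T0 T0 | T1 X4
  T0 -> a
  T1 -> c
  T2 -> b
  X3 -> S T2
  X4 -> A T2

Fill CYK table bottom-up:
  T[0,0] 'c' = {T1}  orig:{}
  T[1,1] 'c' = {T1}  orig:{}
  T[2,2] 'b' = {T2}  orig:{}
  T[3,3] 'c' = {T1}  orig:{}
  T[4,4] 'b' = {T2}  orig:{}
  T[0,1] 'cc' = {S}
  T[1,2] 'cb' = ∅
  T[2,3] 'bc' = ∅
  T[3,4] 'cb' = ∅
  T[0,2] 'ccb' = {X3}  orig:{}
  T[1,3] 'cbc' = ∅
  T[2,4] 'bcb' = ∅
  T[0,3] 'ccbc' = ∅
  T[1,4] 'cbcb' = ∅
  T[0,4] 'ccbcb' = ∅

S ∉ T[0,4] ⇒ NO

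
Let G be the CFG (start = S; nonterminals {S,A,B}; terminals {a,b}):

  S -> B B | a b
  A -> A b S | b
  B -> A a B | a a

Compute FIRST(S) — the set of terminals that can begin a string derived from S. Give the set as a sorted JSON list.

Compute FIRST by fixpoint:
round 1:
  A via A→b: +{b}
  B via B→A a B: +{b}
  B via B→a a: +{a}
  S via S→B B: +{a,b}
  FIRST(S)={a,b}  FIRST(A)={b}  FIRST(B)={a,b}
round 2: (stable)
  FIRST(S)={a,b}  FIRST(A)={b}  FIRST(B)={a,b}

FIRST(S) = ["a", "b"]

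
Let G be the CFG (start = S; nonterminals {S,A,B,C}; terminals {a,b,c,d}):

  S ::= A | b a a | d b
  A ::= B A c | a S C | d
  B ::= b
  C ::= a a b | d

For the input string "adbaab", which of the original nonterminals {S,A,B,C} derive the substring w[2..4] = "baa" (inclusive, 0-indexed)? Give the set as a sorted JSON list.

Convert to CNF:
  S -> B X7 | T1 X8 | T2 X9 | T3 T2 | d
  A -> B X4 | T1 X5 | d
  B -> b
  C -> T1 X6 | d
  T0 -> c
  T1 -> a
  T2 -> b
  T3 -> d
  X4 -> A T0
  X5 -> S C
  X6 -> T1 T2
  X7 -> A T0
  X8 -> S C
  X9 -> T1 T1

CYK fill (cells [i..j] with 2 ≤ i ≤ j ≤ 4 only):
  T[2,2] 'b' = {B,T2}  orig:{B}
  T[3,3] 'a' = {T1}  orig:{}
  T[4,4] 'a' = {T1}  orig:{}
  T[2,3] 'ba' = ∅
  T[3,4] 'aa' = {X9}  orig:{}
  T[2,4] 'baa' = {S}

Original NTs in T[2,4] deriving "baa": ["S"]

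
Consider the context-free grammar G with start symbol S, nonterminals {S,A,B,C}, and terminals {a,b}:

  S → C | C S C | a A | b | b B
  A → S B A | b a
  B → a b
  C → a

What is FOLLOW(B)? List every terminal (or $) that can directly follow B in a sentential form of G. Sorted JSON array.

FIRST iteration:
pass 1:
  A via A→b a: +{b}
  B via B→a b: +{a}
  C via C→a: +{a}
  S via S→C: +{a}
  S via S→b: +{b}
  FIRST(S)={a,b}  FIRST(A)={b}  FIRST(B)={a}  FIRST(C)={a}
pass 2:
  A via A→S B A: +{a}
  FIRST(S)={a,b}  FIRST(A)={a,b}  FIRST(B)={a}  FIRST(C)={a}
pass 3: — fixpoint
  FIRST(S)={a,b}  FIRST(A)={a,b}  FIRST(B)={a}  FIRST(C)={a}

FOLLOW sets:
initialize: $ ∈ FOLLOW(S)
iter 1:
  A→S B A: FOLLOW(S) ⊇ FIRST(B) = {a}; new: +{a}
  A→S B A: FOLLOW(B) ⊇ FIRST(A) = {a,b}; new: +{a,b}
  S→C: FOLLOW(C) ⊇ FOLLOW(S) ⊇ {$,a}; new: +{$,a}
  S→C S C: FOLLOW(C) ⊇ FIRST(S) = {a,b}; new: +{b}
  S→a A: FOLLOW(A) ⊇ FOLLOW(S) ⊇ {$,a}; new: +{$,a}
  S→b B: FOLLOW(B) ⊇ FOLLOW(S) ⊇ {$,a}; new: +{$}
  FOLLOW(S)={$,a}  FOLLOW(A)={$,a}  FOLLOW(B)={$,a,b}  FOLLOW(C)={$,a,b}
iter 2: done
  FOLLOW(S)={$,a}  FOLLOW(A)={$,a}  FOLLOW(B)={$,a,b}  FOLLOW(C)={$,a,b}

FOLLOW(B) = ["$", "a", "b"]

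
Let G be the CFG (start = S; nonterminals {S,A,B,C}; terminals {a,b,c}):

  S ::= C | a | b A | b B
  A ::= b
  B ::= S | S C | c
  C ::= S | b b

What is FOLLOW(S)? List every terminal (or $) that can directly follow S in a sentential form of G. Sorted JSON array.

FIRST sets, iterate to fixpoint:
iter 1:
  A via A→b: +{b}
  B via B→c: +{c}
  C via C→b b: +{b}
  S via S→C: +{b}
  S via S→a: +{a}
  FIRST(S)={a,b}  FIRST(A)={b}  FIRST(B)={c}  FIRST(C)={b}
iter 2:
  B via B→S: +{a,b}
  C via C→S: +{a}
  FIRST(S)={a,b}  FIRST(A)={b}  FIRST(B)={a,b,c}  FIRST(C)={a,b}
iter 3: — fixpoint
  FIRST(S)={a,b}  FIRST(A)={b}  FIRST(B)={a,b,c}  FIRST(C)={a,b}

FOLLOW sets:
seed FOLLOW(S) with $
pass 1:
  B→S C: FOLLOW(S) ⊇ FIRST(C) = {a,b}; new: +{a,b}
  S→C: FOLLOW(C) ⊇ FOLLOW(S) ⊇ {$,a,b}; new: +{$,a,b}
  S→b A: FOLLOW(A) ⊇ FOLLOW(S) ⊇ {$,a,b}; new: +{$,a,b}
  S→b B: FOLLOW(B) ⊇ FOLLOW(S) ⊇ {$,a,b}; new: +{$,a,b}
  FOLLOW(S)={$,a,b}  FOLLOW(A)={$,a,b}  FOLLOW(B)={$,a,b}  FOLLOW(C)={$,a,b}
pass 2: (stable)
  FOLLOW(S)={$,a,b}  FOLLOW(A)={$,a,b}  FOLLOW(B)={$,a,b}  FOLLOW(C)={$,a,b}

FOLLOW(S) = ["$", "a", "b"]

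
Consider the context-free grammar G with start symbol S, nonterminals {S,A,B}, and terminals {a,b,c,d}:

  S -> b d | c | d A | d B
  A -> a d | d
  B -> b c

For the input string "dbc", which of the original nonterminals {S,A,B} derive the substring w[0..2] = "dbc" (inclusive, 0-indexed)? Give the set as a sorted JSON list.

CNF form of G:
  S -> T1 A | T1 B | T2 T1 | c
  A -> T0 T1 | d
  B -> T2 T3
  T0 -> a
  T1 -> d
  T2 -> b
  T3 -> c

CYK fill (cells [i..j] with 0 ≤ i ≤ j ≤ 2 only):
  cell(0,0) d: {A,T1}  orig:{A}
  cell(1,1) b: {T2}  orig:{}
  cell(2,2) c: {S,T3}  orig:{S}
  cell(0,1) db: ∅
  cell(1,2) bc: {B}
  cell(0,2) dbc: {S}

Original NTs in T[0,2] deriving "dbc": ["S"]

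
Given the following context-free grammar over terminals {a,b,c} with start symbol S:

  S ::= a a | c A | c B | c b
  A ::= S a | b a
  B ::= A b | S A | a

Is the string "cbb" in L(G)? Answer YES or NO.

Convert to CNF:
  S -> T0 T0 | T2 A | T2 B | T2 T1
  A -> S T0 | T1 T0
  B -> A T1 | S A | a
  T0 -> a
  T1 -> b
  T2 -> c

CYK fill:
  T[0,0] 'c' = {T2}  orig:{}
  T[1,1] 'b' = {T1}  orig:{}
  T[2,2] 'b' = {T1}  orig:{}
  T[0,1] 'cb' = {S}
  T[1,2] 'bb' = ∅
  T[0,2] 'cbb' = ∅

S ∉ T[0,2] ⇒ NO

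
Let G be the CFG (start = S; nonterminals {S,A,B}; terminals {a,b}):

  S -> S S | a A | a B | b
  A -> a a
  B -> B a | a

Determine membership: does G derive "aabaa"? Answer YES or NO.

Convert to CNF:
  S -> S S | T0 A | T0 B | b
  A -> T0 T0
  B -> B T0 | a
  T0 -> a

Fill CYK table bottom-up:
  [0..0]={B,T0}  "a"  orig:{B}
  [1..1]={B,T0}  "a"  orig:{B}
  [2..2]={S}  "b"
  [3..3]={B,T0}  "a"  orig:{B}
  [4..4]={B,T0}  "a"  orig:{B}
  [0..1]={A,B,S}  "aa"
  [1..2]=∅  "ab"
  [2..3]=∅  "ba"
  [3..4]={A,B,S}  "aa"
  [0..2]={S}  "aab"
  [1..3]=∅  "aba"
  [2..4]={S}  "baa"
  [0..3]=∅  "aaba"
  [1..4]=∅  "abaa"
  [0..4]={S}  "aabaa"

S ∈ T[0,4] ⇒ YES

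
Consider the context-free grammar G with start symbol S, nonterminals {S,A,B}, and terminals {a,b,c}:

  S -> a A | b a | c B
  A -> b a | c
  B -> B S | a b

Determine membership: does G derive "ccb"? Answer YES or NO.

CNF form of G:
  S -> T0 T1 | T1 A | T2 B
  A -> T0 T1 | c
  B -> B S | T1 T0
  T0 -> b
  T1 -> a
  T2 -> c

CYK fill:
  [0..0]={A,T2}  "c"  orig:{A}
  [1..1]={A,T2}  "c"  orig:{A}
  [2..2]={T0}  "b"  orig:{}
  [0..1]=∅  "cc"
  [1..2]=∅  "cb"
  [0..2]=∅  "ccb"

S ∉ T[0,2] ⇒ NO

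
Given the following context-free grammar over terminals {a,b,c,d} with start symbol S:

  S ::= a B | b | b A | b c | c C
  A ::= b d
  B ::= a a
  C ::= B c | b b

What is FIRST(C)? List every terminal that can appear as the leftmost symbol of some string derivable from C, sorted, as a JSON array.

Compute FIRST by fixpoint:
iter 1:
  A via A→b d: +{b}
  B via B→a a: +{a}
  C via C→B c: +{a}
  C via C→b b: +{b}
  S via S→a B: +{a}
  S via S→b: +{b}
  S via S→c C: +{c}
  S: {a,b,c}  A: {b}  B: {a}  C: {a,b}
iter 2: — fixpoint
  S: {a,b,c}  A: {b}  B: {a}  C: {a,b}

FIRST(C) = ["a", "b"]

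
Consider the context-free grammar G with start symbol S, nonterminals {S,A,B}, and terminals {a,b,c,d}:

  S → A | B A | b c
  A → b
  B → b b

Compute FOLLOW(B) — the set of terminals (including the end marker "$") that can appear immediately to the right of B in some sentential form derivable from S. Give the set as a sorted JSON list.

FIRST sets, iterate to fixpoint:
iter 1:
  A via A→b: +{b}
  B via B→b b: +{b}
  S via S→A: +{b}
  FIRST(S)={b}  FIRST(A)={b}  FIRST(B)={b}
iter 2: — fixpoint
  FIRST(S)={b}  FIRST(A)={b}  FIRST(B)={b}

Compute FOLLOW by fixpoint:
FOLLOW(S) := {$}
[1]
  S→A: FOLLOW(A) ⊇ FOLLOW(S) ⊇ {$}; new: +{$}
  S→B A: FOLLOW(B) ⊇ FIRST(A) = {b}; new: +{b}
  FOLLOW[S]={$}  FOLLOW[A]={$}  FOLLOW[B]={b}
[2] — fixpoint
  FOLLOW[S]={$}  FOLLOW[A]={$}  FOLLOW[B]={b}

FOLLOW(B) = ["b"]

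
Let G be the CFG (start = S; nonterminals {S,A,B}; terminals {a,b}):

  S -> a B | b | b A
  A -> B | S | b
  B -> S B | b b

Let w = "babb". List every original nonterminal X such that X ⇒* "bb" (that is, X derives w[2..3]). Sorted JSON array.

Convert to CNF:
  S -> T0 B | T1 A | b
  A -> S B | T0 B | T1 A | T1 T1 | b
  B -> S B | T1 T1
  T0 -> a
  T1 -> b

CYK table (by increasing span), restricted to cells inside w[2..3]:
  [2..2]={A,S,T1}  "b"  orig:{A,S}
  [3..3]={A,S,T1}  "b"  orig:{A,S}
  [2..3]={A,B,S}  "bb"

Original NTs in T[2,3] deriving "bb": ["A", "B", "S"]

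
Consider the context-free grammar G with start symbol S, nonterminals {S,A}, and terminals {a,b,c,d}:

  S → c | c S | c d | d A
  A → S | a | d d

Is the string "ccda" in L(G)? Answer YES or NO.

Convert to CNF:
  S -> T0 S | T0 T1 | T1 A | c
  A -> T0 S | T0 T1 | T1 A | T1 T1 | a | c
  T0 -> c
  T1 -> d

CYK table (by increasing span):
  cell(0,0) c: {A,S,T0}  orig:{A,S}
  cell(1,1) c: {A,S,T0}  orig:{A,S}
  cell(2,2) d: {T1}  orig:{}
  cell(3,3) a: {A}
  cell(0,1) cc: {A,S}
  cell(1,2) cd: {A,S}
  cell(2,3) da: {A,S}
  cell(0,2) ccd: {A,S}
  cell(1,3) cda: {A,S}
  cell(0,3) ccda: {A,S}

S ∈ T[0,3] ⇒ YES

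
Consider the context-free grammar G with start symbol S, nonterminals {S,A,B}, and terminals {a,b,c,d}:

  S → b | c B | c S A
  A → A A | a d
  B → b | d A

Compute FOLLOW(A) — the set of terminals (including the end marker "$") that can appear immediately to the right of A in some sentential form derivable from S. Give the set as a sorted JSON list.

FIRST iteration:
pass 1:
  A via A→a d: +{a}
  B via B→b: +{b}
  B via B→d A: +{d}
  S via S→b: +{b}
  S via S→c B: +{c}
  S: {b,c}  A: {a}  B: {b,d}
pass 2: done
  S: {b,c}  A: {a}  B: {b,d}

FOLLOW sets:
initialize: $ ∈ FOLLOW(S)
pass 1:
  A→A A: FOLLOW(A) ⊇ FIRST(A) = {a}; new: +{a}
  S→c B: FOLLOW(B) ⊇ FOLLOW(S) ⊇ {$}; new: +{$}
  S→c S A: FOLLOW(S) ⊇ FIRST(A) = {a}; new: +{a}
  S→c S A: FOLLOW(A) ⊇ FOLLOW(S) ⊇ {$,a}; new: +{$}
  FOLLOW(S)={$,a}  FOLLOW(A)={$,a}  FOLLOW(B)={$}
pass 2:
  S→c B: FOLLOW(B) ⊇ FOLLOW(S) ⊇ {$,a}; new: +{a}
  FOLLOW(S)={$,a}  FOLLOW(A)={$,a}  FOLLOW(B)={$,a}
pass 3: (no change)
  FOLLOW(S)={$,a}  FOLLOW(A)={$,a}  FOLLOW(B)={$,a}

FOLLOW(A) = ["$", "a"]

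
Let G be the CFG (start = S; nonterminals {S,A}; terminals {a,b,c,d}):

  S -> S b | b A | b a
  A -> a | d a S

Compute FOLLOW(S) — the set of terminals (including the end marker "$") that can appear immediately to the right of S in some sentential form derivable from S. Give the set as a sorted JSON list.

FIRST iteration:
iter 1:
  A via A→a: +{a}
  A via A→d a S: +{d}
  S via S→b A: +{b}
  FIRST(S)={b}  FIRST(A)={a,d}
iter 2: done
  FIRST(S)={b}  FIRST(A)={a,d}

FOLLOW sets:
initialize: $ ∈ FOLLOW(S)
round 1:
  S→S b: FOLLOW(S) ⊇ FIRST(b) = {b}; new: +{b}
  S→b A: FOLLOW(A) ⊇ FOLLOW(S) ⊇ {$,b}; new: +{$,b}
  FOLLOW[S]={$,b}  FOLLOW[A]={$,b}
round 2: (stable)
  FOLLOW[S]={$,b}  FOLLOW[A]={$,b}

FOLLOW(S) = ["$", "b"]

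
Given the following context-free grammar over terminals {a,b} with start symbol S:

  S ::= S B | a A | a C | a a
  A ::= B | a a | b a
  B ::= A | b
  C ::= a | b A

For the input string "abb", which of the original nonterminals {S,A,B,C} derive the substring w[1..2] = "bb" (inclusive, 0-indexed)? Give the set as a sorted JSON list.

Convert to CNF:
  S -> S B | T0 A | T0 C | T0 T0
  A -> T0 T0 | T1 T0 | b
  B -> T0 T0 | T1 T0 | b
  C -> T1 A | a
  T0 -> a
  T1 -> b

CYK fill (cells [i..j] with 1 ≤ i ≤ j ≤ 2 only):
  T[1,1] 'b' = {A,B,T1}  orig:{A,B}
  T[2,2] 'b' = {A,B,T1}  orig:{A,B}
  T[1,2] 'bb' = {C}

Original NTs in T[1,2] deriving "bb": ["C"]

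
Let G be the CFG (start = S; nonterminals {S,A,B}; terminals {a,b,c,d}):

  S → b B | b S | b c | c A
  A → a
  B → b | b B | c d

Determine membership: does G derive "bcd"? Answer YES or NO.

Convert to CNF:
  S -> T0 B | T0 S | T0 T1 | T1 A
  A -> a
  B -> T0 B | T1 T2 | b
  T0 -> b
  T1 -> c
  T2 -> d

CYK fill:
  T[0,0] 'b' = {B,T0}  orig:{B}
  T[1,1] 'c' = {T1}  orig:{}
  T[2,2] 'd' = {T2}  orig:{}
  T[0,1] 'bc' = {S}
  T[1,2] 'cd' = {B}
  T[0,2] 'bcd' = {B,S}

S ∈ T[0,2] ⇒ YES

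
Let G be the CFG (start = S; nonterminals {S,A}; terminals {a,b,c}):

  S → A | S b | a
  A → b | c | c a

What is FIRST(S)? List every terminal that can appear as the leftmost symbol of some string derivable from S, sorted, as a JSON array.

FIRST iteration:
iter 1:
  A via A→b: +{b}
  A via A→c: +{c}
  S via S→A: +{b,c}
  S via S→a: +{a}
  S: {a,b,c}  A: {b,c}
iter 2: done
  S: {a,b,c}  A: {b,c}

FIRST(S) = ["a", "b", "c"]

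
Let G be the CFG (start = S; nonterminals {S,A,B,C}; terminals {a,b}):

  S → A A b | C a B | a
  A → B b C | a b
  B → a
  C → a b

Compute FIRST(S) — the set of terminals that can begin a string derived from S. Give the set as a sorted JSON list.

FIRST sets, iterate to fixpoint:
iter 1:
  A via A→a b: +{a}
  B via B→a: +{a}
  C via C→a b: +{a}
  S via S→A A b: +{a}
  FIRST(S)={a}  FIRST(A)={a}  FIRST(B)={a}  FIRST(C)={a}
iter 2: done
  FIRST(S)={a}  FIRST(A)={a}  FIRST(B)={a}  FIRST(C)={a}

FIRST(S) = ["a"]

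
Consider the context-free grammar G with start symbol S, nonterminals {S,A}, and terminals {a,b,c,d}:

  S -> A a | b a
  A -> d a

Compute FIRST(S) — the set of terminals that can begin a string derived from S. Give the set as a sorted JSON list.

FIRST sets, iterate to fixpoint:
pass 1:
  A via A→d a: +{d}
  S via S→A a: +{d}
  S via S→b a: +{b}
  FIRST[S]={b,d}  FIRST[A]={d}
pass 2: (no change)
  FIRST[S]={b,d}  FIRST[A]={d}

FIRST(S) = ["b", "d"]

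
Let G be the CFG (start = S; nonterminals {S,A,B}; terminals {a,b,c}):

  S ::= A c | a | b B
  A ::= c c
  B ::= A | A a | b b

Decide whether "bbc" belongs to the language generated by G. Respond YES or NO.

CNF form of G:
  S -> A T0 | T2 B | a
  A -> T0 T0
  B -> A T1 | T0 T0 | T2 T2
  T0 -> c
  T1 -> a
  T2 -> b

CYK fill:
  [0..0]={T2}  "b"  orig:{}
  [1..1]={T2}  "b"  orig:{}
  [2..2]={T0}  "c"  orig:{}
  [0..1]={B}  "bb"
  [1..2]=∅  "bc"
  [0..2]=∅  "bbc"

S ∉ T[0,2] ⇒ NO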